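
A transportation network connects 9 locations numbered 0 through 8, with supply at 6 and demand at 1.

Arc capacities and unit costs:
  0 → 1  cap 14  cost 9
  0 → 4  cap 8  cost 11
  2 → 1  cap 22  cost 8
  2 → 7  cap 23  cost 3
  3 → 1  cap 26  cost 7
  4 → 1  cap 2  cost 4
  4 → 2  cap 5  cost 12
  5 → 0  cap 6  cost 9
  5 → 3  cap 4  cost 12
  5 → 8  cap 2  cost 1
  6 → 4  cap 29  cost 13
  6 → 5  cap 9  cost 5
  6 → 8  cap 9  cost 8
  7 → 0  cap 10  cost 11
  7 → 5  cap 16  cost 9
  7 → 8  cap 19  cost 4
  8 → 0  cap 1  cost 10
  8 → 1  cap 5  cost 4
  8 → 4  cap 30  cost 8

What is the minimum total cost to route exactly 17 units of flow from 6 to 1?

Minimum cost for 17 units: 331

shortest-cost path #1: 6→5→8→1 push 2 @ unit cost 10 (adds 20)
shortest-cost path #2: 6→8→1 push 3 @ unit cost 12 (adds 36)
shortest-cost path #3: 6→4→1 push 2 @ unit cost 17 (adds 34)
shortest-cost path #4: 6→5→0→1 push 6 @ unit cost 23 (adds 138)
shortest-cost path #5: 6→5→3→1 push 1 @ unit cost 24 (adds 24)
shortest-cost path #6: 6→8→5→3→1 push 2 @ unit cost 26 (adds 52)
shortest-cost path #7: 6→8→0→1 push 1 @ unit cost 27 (adds 27)
total cost = 331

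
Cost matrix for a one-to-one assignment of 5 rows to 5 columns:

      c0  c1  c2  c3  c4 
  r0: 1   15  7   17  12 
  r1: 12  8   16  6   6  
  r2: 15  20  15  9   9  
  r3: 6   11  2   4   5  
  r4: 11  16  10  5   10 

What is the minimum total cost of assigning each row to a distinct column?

Minimum assignment cost: 25

optimal assignment: row0→col0 (cost 1), row1→col1 (cost 8), row2→col4 (cost 9), row3→col2 (cost 2), row4→col3 (cost 5)
total = 1 + 8 + 9 + 2 + 5 = 25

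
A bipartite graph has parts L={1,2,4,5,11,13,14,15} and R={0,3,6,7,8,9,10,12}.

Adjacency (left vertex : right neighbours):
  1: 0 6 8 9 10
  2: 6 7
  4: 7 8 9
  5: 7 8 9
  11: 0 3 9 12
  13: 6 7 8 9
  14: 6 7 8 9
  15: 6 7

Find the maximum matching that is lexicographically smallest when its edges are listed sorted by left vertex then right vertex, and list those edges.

|M| = 6 (so the lex-smallest maximum matching has 6 edges)
process left vertices in ascending order; for each, take the smallest-labelled available neighbour that still permits 6 edges overall, or leave it unmatched if none does
lex-smallest matching: {1-0, 2-6, 4-7, 5-8, 11-3, 13-9}

Lex-smallest maximum matching: {(1,0), (2,6), (4,7), (5,8), (11,3), (13,9)}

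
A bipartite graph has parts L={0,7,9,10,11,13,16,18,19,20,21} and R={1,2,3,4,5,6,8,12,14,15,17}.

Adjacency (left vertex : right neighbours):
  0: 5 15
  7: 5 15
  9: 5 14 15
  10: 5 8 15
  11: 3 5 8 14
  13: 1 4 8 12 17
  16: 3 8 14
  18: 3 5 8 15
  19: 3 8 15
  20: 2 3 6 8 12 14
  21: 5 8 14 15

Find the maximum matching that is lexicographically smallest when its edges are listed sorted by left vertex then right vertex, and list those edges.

|M| = 7 (so the lex-smallest maximum matching has 7 edges)
process left vertices in ascending order; for each, take the smallest-labelled available neighbour that still permits 7 edges overall, or leave it unmatched if none does
lex-smallest matching: {0-5, 7-15, 9-14, 10-8, 11-3, 13-1, 20-2}

Lex-smallest maximum matching: {(0,5), (7,15), (9,14), (10,8), (11,3), (13,1), (20,2)}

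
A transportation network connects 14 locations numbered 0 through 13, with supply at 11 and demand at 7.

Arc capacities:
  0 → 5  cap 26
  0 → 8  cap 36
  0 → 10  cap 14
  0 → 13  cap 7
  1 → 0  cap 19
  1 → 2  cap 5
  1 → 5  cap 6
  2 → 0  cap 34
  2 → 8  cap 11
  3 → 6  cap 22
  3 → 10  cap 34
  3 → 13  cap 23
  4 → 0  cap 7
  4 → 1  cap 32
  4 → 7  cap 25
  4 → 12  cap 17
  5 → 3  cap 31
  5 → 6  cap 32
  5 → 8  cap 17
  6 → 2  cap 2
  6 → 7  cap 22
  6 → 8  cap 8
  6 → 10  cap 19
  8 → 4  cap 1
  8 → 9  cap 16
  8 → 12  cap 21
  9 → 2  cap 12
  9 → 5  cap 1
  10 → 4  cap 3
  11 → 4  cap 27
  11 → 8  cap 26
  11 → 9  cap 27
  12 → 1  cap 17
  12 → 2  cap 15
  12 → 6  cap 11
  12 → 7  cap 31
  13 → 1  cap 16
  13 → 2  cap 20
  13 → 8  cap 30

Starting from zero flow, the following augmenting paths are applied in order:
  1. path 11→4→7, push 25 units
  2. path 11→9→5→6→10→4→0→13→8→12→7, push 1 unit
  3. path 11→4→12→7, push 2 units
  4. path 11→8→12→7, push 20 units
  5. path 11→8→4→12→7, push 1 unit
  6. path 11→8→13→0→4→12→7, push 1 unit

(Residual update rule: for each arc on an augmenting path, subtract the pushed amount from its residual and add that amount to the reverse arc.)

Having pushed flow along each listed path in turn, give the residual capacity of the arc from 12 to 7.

Residual capacity of (12,7): 6

after path 1 (11→4→7, push 25): res(12,7)=31
after path 2 (11→9→5→6→10→4→0→13→8→12→7, push 1): res(12,7)=30
after path 3 (11→4→12→7, push 2): res(12,7)=28
after path 4 (11→8→12→7, push 20): res(12,7)=8
after path 5 (11→8→4→12→7, push 1): res(12,7)=7
after path 6 (11→8→13→0→4→12→7, push 1): res(12,7)=6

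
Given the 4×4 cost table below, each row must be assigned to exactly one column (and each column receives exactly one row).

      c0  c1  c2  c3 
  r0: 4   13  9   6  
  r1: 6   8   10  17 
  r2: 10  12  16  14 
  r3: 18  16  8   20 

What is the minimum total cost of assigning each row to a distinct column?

one of 2 optimal assignments: row0→col3 (cost 6), row1→col0 (cost 6), row2→col1 (cost 12), row3→col2 (cost 8)
total = 6 + 6 + 12 + 8 = 32

Minimum assignment cost: 32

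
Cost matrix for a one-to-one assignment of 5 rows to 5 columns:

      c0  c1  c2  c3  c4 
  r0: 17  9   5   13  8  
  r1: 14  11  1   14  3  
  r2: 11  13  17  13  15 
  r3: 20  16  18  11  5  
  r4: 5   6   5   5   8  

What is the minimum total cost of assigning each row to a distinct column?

Minimum assignment cost: 31

optimal assignment: row0→col1 (cost 9), row1→col2 (cost 1), row2→col0 (cost 11), row3→col4 (cost 5), row4→col3 (cost 5)
total = 9 + 1 + 11 + 5 + 5 = 31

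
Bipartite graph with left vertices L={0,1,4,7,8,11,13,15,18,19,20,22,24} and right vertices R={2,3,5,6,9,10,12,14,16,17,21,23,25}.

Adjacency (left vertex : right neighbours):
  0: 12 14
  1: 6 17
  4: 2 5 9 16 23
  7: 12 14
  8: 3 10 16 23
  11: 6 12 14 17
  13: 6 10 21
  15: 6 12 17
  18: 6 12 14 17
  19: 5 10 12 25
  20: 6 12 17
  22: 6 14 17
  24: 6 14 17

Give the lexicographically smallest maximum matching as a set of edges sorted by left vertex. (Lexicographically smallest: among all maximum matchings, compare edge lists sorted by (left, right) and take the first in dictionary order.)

|M| = 8 (so the lex-smallest maximum matching has 8 edges)
process left vertices in ascending order; for each, take the smallest-labelled available neighbour that still permits 8 edges overall, or leave it unmatched if none does
lex-smallest matching: {0-12, 1-6, 4-2, 7-14, 8-3, 11-17, 13-10, 19-5}

Lex-smallest maximum matching: {(0,12), (1,6), (4,2), (7,14), (8,3), (11,17), (13,10), (19,5)}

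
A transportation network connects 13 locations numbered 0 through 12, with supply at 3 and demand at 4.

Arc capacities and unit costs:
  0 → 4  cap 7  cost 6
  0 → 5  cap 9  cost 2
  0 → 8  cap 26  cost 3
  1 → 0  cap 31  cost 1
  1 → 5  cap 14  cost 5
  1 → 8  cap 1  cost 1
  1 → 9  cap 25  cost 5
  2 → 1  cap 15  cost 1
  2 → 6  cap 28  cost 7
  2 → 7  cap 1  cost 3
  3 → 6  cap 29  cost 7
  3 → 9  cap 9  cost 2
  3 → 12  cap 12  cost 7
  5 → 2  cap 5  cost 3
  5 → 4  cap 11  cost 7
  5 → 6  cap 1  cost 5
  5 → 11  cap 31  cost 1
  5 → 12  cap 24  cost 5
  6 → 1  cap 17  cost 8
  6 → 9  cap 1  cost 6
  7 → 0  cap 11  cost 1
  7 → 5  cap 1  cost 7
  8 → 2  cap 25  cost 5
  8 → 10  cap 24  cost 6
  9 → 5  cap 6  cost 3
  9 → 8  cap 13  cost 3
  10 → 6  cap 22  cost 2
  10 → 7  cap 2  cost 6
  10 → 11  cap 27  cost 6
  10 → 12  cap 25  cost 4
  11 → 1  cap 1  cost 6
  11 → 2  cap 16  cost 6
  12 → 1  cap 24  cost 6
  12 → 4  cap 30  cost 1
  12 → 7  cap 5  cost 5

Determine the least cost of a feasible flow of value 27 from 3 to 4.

shortest-cost path #1: 3→12→4 push 12 @ unit cost 8 (adds 96)
shortest-cost path #2: 3→9→5→12→4 push 6 @ unit cost 11 (adds 66)
shortest-cost path #3: 3→9→8→10→12→4 push 3 @ unit cost 16 (adds 48)
shortest-cost path #4: 3→6→1→0→4 push 6 @ unit cost 22 (adds 132)
total cost = 342

Minimum cost for 27 units: 342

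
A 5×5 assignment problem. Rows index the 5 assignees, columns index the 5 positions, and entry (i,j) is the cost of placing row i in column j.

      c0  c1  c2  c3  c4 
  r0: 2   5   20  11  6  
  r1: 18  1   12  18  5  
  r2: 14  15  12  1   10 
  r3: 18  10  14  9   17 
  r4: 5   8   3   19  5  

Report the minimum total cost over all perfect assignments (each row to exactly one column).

optimal assignment: row0→col0 (cost 2), row1→col4 (cost 5), row2→col3 (cost 1), row3→col1 (cost 10), row4→col2 (cost 3)
total = 2 + 5 + 1 + 10 + 3 = 21

Minimum assignment cost: 21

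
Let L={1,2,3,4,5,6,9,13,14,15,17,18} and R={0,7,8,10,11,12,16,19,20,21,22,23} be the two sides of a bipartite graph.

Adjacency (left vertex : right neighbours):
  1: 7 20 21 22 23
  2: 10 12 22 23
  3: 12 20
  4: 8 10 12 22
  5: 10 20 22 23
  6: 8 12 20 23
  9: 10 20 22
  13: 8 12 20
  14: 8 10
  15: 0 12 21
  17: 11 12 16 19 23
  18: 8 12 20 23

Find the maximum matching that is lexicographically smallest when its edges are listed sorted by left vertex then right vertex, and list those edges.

|M| = 9 (so the lex-smallest maximum matching has 9 edges)
process left vertices in ascending order; for each, take the smallest-labelled available neighbour that still permits 9 edges overall, or leave it unmatched if none does
lex-smallest matching: {1-7, 2-10, 3-12, 4-8, 5-20, 6-23, 9-22, 15-0, 17-11}

Lex-smallest maximum matching: {(1,7), (2,10), (3,12), (4,8), (5,20), (6,23), (9,22), (15,0), (17,11)}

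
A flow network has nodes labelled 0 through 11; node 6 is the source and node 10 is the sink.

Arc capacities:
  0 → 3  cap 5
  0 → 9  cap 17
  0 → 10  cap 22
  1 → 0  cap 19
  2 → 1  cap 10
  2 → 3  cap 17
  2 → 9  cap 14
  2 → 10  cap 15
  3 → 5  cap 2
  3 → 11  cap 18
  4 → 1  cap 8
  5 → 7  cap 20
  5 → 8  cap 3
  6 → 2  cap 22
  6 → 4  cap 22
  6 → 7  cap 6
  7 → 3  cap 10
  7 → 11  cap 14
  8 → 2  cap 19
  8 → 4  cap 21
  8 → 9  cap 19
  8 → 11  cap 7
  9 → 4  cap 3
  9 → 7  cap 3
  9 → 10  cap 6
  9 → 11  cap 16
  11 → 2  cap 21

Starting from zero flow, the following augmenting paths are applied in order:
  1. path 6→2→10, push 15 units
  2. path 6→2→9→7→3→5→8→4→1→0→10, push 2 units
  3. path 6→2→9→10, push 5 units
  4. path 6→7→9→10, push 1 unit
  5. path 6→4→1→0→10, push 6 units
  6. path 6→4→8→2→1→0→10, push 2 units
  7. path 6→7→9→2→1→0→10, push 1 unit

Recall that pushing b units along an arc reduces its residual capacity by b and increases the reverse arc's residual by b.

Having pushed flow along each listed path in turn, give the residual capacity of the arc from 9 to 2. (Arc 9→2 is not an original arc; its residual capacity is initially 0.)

after path 1 (6→2→10, push 15): res(9,2)=0
after path 2 (6→2→9→7→3→5→8→4→1→0→10, push 2): res(9,2)=2
after path 3 (6→2→9→10, push 5): res(9,2)=7
after path 4 (6→7→9→10, push 1): res(9,2)=7
after path 5 (6→4→1→0→10, push 6): res(9,2)=7
after path 6 (6→4→8→2→1→0→10, push 2): res(9,2)=7
after path 7 (6→7→9→2→1→0→10, push 1): res(9,2)=6

Residual capacity of (9,2): 6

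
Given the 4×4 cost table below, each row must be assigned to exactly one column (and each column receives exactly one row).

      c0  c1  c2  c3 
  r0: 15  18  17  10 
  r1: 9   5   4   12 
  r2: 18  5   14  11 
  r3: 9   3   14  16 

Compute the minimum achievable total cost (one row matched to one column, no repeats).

optimal assignment: row0→col3 (cost 10), row1→col2 (cost 4), row2→col1 (cost 5), row3→col0 (cost 9)
total = 10 + 4 + 5 + 9 = 28

Minimum assignment cost: 28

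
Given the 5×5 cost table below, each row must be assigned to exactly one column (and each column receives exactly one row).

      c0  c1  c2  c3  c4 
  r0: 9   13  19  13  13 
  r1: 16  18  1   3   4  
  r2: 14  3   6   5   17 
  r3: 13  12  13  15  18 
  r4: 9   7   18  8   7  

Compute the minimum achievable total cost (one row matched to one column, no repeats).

Minimum assignment cost: 34

optimal assignment: row0→col0 (cost 9), row1→col2 (cost 1), row2→col3 (cost 5), row3→col1 (cost 12), row4→col4 (cost 7)
total = 9 + 1 + 5 + 12 + 7 = 34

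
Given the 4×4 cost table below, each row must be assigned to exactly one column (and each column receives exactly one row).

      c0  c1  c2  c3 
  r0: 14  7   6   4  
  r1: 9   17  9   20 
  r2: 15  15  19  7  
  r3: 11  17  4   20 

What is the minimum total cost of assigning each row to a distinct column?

optimal assignment: row0→col1 (cost 7), row1→col0 (cost 9), row2→col3 (cost 7), row3→col2 (cost 4)
total = 7 + 9 + 7 + 4 = 27

Minimum assignment cost: 27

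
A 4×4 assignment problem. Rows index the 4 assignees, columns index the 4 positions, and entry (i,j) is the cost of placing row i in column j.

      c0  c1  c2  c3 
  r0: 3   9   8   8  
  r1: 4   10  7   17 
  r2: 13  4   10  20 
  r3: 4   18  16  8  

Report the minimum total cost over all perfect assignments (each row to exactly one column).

optimal assignment: row0→col0 (cost 3), row1→col2 (cost 7), row2→col1 (cost 4), row3→col3 (cost 8)
total = 3 + 7 + 4 + 8 = 22

Minimum assignment cost: 22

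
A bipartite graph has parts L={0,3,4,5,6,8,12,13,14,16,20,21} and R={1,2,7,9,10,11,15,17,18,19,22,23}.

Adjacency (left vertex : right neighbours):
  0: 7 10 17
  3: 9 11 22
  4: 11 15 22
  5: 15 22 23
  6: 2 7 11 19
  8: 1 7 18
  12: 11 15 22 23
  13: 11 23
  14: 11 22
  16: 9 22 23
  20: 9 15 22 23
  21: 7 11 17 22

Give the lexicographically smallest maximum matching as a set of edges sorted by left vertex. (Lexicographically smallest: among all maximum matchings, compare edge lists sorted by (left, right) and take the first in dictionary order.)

Lex-smallest maximum matching: {(0,7), (3,9), (4,11), (5,15), (6,2), (8,1), (12,22), (13,23), (21,17)}

|M| = 9 (so the lex-smallest maximum matching has 9 edges)
process left vertices in ascending order; for each, take the smallest-labelled available neighbour that still permits 9 edges overall, or leave it unmatched if none does
lex-smallest matching: {0-7, 3-9, 4-11, 5-15, 6-2, 8-1, 12-22, 13-23, 21-17}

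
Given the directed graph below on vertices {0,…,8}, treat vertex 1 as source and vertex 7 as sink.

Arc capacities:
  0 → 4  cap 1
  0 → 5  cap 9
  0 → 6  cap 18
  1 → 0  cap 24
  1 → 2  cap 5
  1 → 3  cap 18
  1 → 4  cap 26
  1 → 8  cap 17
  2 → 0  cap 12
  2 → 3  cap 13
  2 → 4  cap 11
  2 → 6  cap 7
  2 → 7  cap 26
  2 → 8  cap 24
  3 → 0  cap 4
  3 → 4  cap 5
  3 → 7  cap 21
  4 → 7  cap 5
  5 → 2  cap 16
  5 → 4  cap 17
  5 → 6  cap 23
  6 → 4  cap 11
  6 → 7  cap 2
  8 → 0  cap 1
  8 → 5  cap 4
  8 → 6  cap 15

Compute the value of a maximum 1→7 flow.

augment #1: 1→2→7 bottleneck 5, total now 5
augment #2: 1→3→7 bottleneck 18, total now 23
augment #3: 1→4→7 bottleneck 5, total now 28
augment #4: 1→0→6→7 bottleneck 2, total now 30
augment #5: 1→0→5→2→7 bottleneck 9, total now 39
augment #6: 1→8→5→2→7 bottleneck 4, total now 43

Maximum flow value: 43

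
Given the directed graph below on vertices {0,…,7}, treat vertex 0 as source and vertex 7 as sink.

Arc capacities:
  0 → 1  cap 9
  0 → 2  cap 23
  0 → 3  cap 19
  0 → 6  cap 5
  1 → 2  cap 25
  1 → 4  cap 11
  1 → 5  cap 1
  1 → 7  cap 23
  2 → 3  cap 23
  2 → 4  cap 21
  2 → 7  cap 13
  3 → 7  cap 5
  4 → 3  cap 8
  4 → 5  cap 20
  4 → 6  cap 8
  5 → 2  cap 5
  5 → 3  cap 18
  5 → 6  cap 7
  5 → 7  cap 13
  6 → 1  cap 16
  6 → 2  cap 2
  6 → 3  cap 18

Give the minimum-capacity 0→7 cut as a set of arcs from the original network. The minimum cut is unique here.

augment #1: 0→1→7 push 9
augment #2: 0→2→7 push 13
augment #3: 0→3→7 push 5
augment #4: 0→6→1→7 push 5
augment #5: 0→2→4→5→7 push 10
max flow = 42; residual-reachable set from 0 gives S-side
cut edges (S→T): {(0,1), (0,2), (0,6), (3,7)} total cap 42

Min-cut arcs: {(0,1), (0,2), (0,6), (3,7)} (total capacity 42)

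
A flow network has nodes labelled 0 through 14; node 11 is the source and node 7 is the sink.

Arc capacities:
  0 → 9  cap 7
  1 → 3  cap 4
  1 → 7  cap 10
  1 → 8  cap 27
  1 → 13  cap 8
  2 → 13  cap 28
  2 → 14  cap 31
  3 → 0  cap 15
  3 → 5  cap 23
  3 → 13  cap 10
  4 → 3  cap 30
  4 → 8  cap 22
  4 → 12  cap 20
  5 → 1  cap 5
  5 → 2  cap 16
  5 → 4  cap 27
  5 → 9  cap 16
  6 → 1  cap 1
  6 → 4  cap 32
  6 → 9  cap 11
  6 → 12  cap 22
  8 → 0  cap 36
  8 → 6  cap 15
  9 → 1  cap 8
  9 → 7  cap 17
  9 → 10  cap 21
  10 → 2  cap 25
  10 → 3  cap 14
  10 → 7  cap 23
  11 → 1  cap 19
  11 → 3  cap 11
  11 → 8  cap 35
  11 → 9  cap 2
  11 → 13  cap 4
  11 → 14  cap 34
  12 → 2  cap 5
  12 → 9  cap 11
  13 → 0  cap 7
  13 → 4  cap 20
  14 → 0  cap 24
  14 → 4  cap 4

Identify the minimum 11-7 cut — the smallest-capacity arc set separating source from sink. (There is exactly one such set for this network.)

Min-cut arcs: {(1,7), (9,7), (9,10)} (total capacity 48)

augment #1: 11→1→7 push 10
augment #2: 11→9→7 push 2
augment #3: 11→3→0→9→7 push 7
augment #4: 11→3→5→9→7 push 4
augment #5: 11→8→6→9→7 push 4
augment #6: 11→8→6→9→10→7 push 7
augment #7: 11→1→3→5→9→10→7 push 4
augment #8: 11→8→6→12→9→10→7 push 4
augment #9: 11→13→4→12→9→10→7 push 4
augment #10: 11→14→4→12→9→10→7 push 2
max flow = 48; residual-reachable set from 11 gives S-side
cut edges (S→T): {(1,7), (9,7), (9,10)} total cap 48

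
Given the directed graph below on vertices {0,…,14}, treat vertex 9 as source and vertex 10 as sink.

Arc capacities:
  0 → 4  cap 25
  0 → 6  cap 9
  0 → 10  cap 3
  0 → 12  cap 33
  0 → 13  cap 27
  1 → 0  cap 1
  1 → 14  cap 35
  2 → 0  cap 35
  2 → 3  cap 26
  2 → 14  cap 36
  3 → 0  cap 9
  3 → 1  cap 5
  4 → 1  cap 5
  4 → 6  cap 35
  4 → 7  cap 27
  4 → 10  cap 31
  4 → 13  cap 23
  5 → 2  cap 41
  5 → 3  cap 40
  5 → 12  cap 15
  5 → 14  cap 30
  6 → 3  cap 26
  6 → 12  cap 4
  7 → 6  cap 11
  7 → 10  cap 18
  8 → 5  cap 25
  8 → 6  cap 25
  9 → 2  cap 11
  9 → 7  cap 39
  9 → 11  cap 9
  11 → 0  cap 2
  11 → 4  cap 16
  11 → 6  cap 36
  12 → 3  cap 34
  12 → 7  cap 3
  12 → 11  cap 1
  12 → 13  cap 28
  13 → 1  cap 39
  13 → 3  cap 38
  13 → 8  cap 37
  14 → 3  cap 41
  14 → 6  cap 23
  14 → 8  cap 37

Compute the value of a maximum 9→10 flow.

Maximum flow value: 49

augment #1: 9→7→10 bottleneck 18, total now 18
augment #2: 9→2→0→10 bottleneck 3, total now 21
augment #3: 9→11→4→10 bottleneck 9, total now 30
augment #4: 9→2→0→4→10 bottleneck 8, total now 38
augment #5: 9→7→6→3→0→4→10 bottleneck 9, total now 47
augment #6: 9→7→6→12→11→4→10 bottleneck 1, total now 48
augment #7: 9→7→6→3→1→0→4→10 bottleneck 1, total now 49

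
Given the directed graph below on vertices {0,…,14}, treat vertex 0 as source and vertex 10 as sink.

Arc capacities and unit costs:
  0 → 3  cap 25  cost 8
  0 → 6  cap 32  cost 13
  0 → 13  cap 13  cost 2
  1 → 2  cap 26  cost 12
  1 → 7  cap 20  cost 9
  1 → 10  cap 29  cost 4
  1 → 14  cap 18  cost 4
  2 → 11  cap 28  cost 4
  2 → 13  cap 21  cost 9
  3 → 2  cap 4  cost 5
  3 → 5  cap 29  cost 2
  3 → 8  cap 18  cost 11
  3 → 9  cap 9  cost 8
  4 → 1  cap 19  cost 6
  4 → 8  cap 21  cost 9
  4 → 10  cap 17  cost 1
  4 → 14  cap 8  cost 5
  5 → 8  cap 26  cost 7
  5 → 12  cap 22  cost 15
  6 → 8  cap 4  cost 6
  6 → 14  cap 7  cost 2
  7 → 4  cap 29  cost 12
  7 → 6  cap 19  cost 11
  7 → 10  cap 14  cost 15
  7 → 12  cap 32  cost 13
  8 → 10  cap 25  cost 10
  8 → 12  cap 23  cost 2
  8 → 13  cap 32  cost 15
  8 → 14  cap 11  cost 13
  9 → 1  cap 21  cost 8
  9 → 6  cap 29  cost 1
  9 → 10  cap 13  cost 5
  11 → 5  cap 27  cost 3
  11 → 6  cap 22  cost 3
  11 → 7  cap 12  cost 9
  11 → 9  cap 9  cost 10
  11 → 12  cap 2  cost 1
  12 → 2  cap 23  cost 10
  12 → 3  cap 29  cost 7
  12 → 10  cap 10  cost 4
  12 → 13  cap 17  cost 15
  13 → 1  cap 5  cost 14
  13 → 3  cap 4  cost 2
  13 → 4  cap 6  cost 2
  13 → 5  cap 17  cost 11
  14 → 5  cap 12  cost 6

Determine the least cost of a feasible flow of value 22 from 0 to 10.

Minimum cost for 22 units: 353

shortest-cost path #1: 0→13→4→10 push 6 @ unit cost 5 (adds 30)
shortest-cost path #2: 0→13→3→9→10 push 4 @ unit cost 17 (adds 68)
shortest-cost path #3: 0→13→1→10 push 3 @ unit cost 20 (adds 60)
shortest-cost path #4: 0→3→9→10 push 5 @ unit cost 21 (adds 105)
shortest-cost path #5: 0→3→2→11→12→10 push 2 @ unit cost 22 (adds 44)
shortest-cost path #6: 0→3→5→8→12→10 push 2 @ unit cost 23 (adds 46)
total cost = 353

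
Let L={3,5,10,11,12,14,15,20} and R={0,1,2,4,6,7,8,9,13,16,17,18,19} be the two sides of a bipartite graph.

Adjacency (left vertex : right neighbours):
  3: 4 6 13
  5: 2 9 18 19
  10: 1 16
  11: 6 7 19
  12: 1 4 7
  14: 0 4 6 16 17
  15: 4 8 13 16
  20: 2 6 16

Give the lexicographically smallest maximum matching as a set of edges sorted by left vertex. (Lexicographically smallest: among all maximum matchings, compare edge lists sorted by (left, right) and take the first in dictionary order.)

Lex-smallest maximum matching: {(3,4), (5,2), (10,1), (11,6), (12,7), (14,0), (15,8), (20,16)}

|M| = 8 (so the lex-smallest maximum matching has 8 edges)
process left vertices in ascending order; for each, take the smallest-labelled available neighbour that still permits 8 edges overall, or leave it unmatched if none does
lex-smallest matching: {3-4, 5-2, 10-1, 11-6, 12-7, 14-0, 15-8, 20-16}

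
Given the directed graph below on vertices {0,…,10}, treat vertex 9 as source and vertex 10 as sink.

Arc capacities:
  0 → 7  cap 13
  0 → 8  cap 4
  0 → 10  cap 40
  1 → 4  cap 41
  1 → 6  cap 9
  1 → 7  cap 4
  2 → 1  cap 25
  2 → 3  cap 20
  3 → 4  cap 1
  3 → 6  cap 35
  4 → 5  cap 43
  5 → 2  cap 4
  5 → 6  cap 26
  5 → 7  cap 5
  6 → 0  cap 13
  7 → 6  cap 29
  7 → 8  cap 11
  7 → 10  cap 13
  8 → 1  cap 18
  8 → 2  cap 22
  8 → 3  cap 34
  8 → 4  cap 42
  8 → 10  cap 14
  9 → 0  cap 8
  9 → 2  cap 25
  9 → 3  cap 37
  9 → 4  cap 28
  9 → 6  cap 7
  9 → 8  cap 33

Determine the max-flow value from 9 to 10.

augment #1: 9→0→10 bottleneck 8, total now 8
augment #2: 9→8→10 bottleneck 14, total now 22
augment #3: 9→6→0→10 bottleneck 7, total now 29
augment #4: 9→2→1→7→10 bottleneck 4, total now 33
augment #5: 9→3→6→0→10 bottleneck 6, total now 39
augment #6: 9→4→5→7→10 bottleneck 5, total now 44

Maximum flow value: 44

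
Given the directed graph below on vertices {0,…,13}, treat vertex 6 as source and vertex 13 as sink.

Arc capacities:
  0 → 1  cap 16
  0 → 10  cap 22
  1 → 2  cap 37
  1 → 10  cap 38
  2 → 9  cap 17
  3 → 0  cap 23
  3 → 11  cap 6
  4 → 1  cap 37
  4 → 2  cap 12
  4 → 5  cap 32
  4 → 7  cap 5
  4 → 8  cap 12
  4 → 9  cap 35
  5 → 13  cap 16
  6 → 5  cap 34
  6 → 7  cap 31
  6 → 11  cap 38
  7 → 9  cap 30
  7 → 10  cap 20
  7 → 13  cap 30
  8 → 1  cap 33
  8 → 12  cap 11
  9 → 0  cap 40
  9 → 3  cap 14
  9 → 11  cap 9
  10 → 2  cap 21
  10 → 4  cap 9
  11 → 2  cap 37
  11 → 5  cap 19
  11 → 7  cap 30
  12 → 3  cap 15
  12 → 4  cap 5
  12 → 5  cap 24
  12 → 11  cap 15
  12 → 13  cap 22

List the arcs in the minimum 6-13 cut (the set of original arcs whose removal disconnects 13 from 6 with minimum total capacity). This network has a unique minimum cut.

Min-cut arcs: {(5,13), (7,13), (10,4)} (total capacity 55)

augment #1: 6→5→13 push 16
augment #2: 6→7→13 push 30
augment #3: 6→7→10→4→8→12→13 push 1
augment #4: 6→11→7→10→4→8→12→13 push 8
max flow = 55; residual-reachable set from 6 gives S-side
cut edges (S→T): {(5,13), (7,13), (10,4)} total cap 55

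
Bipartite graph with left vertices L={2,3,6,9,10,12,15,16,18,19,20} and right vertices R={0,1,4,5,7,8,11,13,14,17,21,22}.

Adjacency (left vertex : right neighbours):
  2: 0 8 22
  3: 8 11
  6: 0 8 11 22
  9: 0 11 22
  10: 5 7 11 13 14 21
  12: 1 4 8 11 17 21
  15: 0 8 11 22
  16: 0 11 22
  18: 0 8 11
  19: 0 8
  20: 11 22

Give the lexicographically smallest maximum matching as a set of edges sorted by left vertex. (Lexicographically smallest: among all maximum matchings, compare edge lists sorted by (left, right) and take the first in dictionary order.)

|M| = 6 (so the lex-smallest maximum matching has 6 edges)
process left vertices in ascending order; for each, take the smallest-labelled available neighbour that still permits 6 edges overall, or leave it unmatched if none does
lex-smallest matching: {2-0, 3-8, 6-11, 9-22, 10-5, 12-1}

Lex-smallest maximum matching: {(2,0), (3,8), (6,11), (9,22), (10,5), (12,1)}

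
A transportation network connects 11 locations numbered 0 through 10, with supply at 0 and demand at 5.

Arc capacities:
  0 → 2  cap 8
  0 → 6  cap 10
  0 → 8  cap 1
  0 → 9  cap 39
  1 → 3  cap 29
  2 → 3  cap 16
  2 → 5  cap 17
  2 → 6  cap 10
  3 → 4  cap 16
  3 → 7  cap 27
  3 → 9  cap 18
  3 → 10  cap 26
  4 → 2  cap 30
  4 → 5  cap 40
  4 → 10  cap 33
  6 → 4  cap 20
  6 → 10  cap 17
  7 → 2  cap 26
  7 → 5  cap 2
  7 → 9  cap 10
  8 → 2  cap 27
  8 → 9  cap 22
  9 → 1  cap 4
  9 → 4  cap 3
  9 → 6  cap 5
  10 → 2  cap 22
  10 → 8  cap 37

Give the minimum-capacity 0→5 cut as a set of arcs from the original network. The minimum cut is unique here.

Min-cut arcs: {(0,2), (0,6), (0,8), (9,1), (9,4), (9,6)} (total capacity 31)

augment #1: 0→2→5 push 8
augment #2: 0→6→4→5 push 10
augment #3: 0→8→2→5 push 1
augment #4: 0→9→4→5 push 3
augment #5: 0→9→6→4→5 push 5
augment #6: 0→9→1→3→4→5 push 4
max flow = 31; residual-reachable set from 0 gives S-side
cut edges (S→T): {(0,2), (0,6), (0,8), (9,1), (9,4), (9,6)} total cap 31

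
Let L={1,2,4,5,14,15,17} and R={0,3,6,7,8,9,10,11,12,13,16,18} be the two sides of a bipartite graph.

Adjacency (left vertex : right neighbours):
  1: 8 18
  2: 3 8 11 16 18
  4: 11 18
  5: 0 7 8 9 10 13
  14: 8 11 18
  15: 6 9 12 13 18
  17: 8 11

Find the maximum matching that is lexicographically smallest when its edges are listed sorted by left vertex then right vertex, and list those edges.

Lex-smallest maximum matching: {(1,8), (2,3), (4,11), (5,0), (14,18), (15,6)}

|M| = 6 (so the lex-smallest maximum matching has 6 edges)
process left vertices in ascending order; for each, take the smallest-labelled available neighbour that still permits 6 edges overall, or leave it unmatched if none does
lex-smallest matching: {1-8, 2-3, 4-11, 5-0, 14-18, 15-6}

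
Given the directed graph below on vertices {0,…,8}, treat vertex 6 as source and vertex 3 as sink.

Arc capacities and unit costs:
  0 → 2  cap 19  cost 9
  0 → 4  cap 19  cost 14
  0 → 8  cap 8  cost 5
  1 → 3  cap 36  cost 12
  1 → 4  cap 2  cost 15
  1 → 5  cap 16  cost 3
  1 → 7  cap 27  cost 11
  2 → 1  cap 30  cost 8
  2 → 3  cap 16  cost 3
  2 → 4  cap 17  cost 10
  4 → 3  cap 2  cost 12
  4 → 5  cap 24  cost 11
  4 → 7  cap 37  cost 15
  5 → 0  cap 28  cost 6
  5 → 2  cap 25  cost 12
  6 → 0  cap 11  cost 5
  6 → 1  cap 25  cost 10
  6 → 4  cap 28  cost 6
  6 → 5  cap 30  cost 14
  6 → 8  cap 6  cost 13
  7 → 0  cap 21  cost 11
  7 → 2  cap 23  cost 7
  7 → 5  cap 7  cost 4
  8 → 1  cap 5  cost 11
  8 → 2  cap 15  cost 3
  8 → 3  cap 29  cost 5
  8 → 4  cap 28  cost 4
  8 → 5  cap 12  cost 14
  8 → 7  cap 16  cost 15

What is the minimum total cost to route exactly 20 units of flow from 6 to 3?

shortest-cost path #1: 6→0→8→3 push 8 @ unit cost 15 (adds 120)
shortest-cost path #2: 6→0→2→3 push 3 @ unit cost 17 (adds 51)
shortest-cost path #3: 6→8→3 push 6 @ unit cost 18 (adds 108)
shortest-cost path #4: 6→4→3 push 2 @ unit cost 18 (adds 36)
shortest-cost path #5: 6→1→3 push 1 @ unit cost 22 (adds 22)
total cost = 337

Minimum cost for 20 units: 337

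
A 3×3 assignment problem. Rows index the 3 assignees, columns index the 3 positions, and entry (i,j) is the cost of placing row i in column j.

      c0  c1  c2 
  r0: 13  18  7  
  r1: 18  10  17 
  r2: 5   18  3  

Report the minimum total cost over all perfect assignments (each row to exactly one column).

Minimum assignment cost: 22

optimal assignment: row0→col2 (cost 7), row1→col1 (cost 10), row2→col0 (cost 5)
total = 7 + 10 + 5 = 22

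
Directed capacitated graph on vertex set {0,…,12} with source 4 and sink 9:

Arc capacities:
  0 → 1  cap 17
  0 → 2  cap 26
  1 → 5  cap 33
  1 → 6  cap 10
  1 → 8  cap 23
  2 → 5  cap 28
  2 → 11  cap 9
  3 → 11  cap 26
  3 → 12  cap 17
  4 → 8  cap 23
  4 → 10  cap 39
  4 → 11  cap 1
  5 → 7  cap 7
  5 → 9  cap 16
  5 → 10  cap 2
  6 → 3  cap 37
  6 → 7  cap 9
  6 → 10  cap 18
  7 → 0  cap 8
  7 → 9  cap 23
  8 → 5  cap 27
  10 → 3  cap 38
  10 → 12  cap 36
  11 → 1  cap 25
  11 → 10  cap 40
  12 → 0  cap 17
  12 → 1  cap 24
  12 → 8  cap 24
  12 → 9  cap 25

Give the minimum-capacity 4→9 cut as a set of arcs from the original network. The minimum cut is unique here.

augment #1: 4→8→5→9 push 16
augment #2: 4→10→12→9 push 25
augment #3: 4→8→5→7→9 push 7
augment #4: 4→11→1→6→7→9 push 1
augment #5: 4→10→12→1→6→7→9 push 8
max flow = 57; residual-reachable set from 4 gives S-side
cut edges (S→T): {(5,7), (5,9), (6,7), (12,9)} total cap 57

Min-cut arcs: {(5,7), (5,9), (6,7), (12,9)} (total capacity 57)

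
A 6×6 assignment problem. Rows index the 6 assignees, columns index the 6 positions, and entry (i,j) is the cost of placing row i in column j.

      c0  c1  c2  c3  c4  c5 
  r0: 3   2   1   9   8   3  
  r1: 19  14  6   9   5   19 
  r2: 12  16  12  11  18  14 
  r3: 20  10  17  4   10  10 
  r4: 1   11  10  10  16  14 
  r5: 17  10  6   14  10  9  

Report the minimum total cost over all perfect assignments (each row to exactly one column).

Minimum assignment cost: 32

optimal assignment: row0→col1 (cost 2), row1→col4 (cost 5), row2→col5 (cost 14), row3→col3 (cost 4), row4→col0 (cost 1), row5→col2 (cost 6)
total = 2 + 5 + 14 + 4 + 1 + 6 = 32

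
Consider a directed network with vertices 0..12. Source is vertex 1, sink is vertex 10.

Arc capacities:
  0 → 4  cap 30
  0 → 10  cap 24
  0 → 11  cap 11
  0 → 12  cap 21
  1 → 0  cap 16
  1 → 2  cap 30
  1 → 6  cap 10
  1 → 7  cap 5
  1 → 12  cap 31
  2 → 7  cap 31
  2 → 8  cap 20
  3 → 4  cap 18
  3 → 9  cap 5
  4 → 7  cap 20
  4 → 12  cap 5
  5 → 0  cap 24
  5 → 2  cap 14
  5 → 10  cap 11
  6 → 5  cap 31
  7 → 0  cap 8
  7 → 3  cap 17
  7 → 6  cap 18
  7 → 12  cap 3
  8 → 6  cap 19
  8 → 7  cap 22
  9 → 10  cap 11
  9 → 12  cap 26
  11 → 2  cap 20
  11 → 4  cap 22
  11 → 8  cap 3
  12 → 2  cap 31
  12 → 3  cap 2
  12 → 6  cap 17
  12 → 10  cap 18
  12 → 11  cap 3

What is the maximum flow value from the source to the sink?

augment #1: 1→0→10 bottleneck 16, total now 16
augment #2: 1→12→10 bottleneck 18, total now 34
augment #3: 1→6→5→10 bottleneck 10, total now 44
augment #4: 1→7→0→10 bottleneck 5, total now 49
augment #5: 1→2→7→0→10 bottleneck 3, total now 52
augment #6: 1→12→3→9→10 bottleneck 2, total now 54
augment #7: 1→12→6→5→10 bottleneck 1, total now 55
augment #8: 1→2→7→3→9→10 bottleneck 3, total now 58

Maximum flow value: 58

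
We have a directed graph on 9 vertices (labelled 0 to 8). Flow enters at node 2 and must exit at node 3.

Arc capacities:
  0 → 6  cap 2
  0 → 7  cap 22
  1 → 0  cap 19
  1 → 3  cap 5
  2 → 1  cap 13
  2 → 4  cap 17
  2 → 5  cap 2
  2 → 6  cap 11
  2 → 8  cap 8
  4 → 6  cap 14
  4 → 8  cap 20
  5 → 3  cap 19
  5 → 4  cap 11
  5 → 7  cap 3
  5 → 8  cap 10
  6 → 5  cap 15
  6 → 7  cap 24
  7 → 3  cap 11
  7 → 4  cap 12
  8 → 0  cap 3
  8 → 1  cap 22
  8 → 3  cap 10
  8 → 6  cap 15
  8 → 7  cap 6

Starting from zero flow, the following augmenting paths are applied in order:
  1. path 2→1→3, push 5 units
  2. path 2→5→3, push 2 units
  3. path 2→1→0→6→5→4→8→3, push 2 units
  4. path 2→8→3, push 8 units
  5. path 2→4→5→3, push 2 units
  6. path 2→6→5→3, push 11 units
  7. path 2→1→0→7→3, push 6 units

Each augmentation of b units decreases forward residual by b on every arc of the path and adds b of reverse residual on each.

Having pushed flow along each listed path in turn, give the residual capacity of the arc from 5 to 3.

Residual capacity of (5,3): 4

after path 1 (2→1→3, push 5): res(5,3)=19
after path 2 (2→5→3, push 2): res(5,3)=17
after path 3 (2→1→0→6→5→4→8→3, push 2): res(5,3)=17
after path 4 (2→8→3, push 8): res(5,3)=17
after path 5 (2→4→5→3, push 2): res(5,3)=15
after path 6 (2→6→5→3, push 11): res(5,3)=4
after path 7 (2→1→0→7→3, push 6): res(5,3)=4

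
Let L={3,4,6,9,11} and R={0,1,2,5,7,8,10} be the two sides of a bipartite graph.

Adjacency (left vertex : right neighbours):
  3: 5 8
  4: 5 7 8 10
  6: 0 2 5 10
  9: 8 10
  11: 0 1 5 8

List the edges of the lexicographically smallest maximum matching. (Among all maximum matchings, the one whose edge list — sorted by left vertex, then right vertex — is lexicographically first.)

|M| = 5 (so the lex-smallest maximum matching has 5 edges)
process left vertices in ascending order; for each, take the smallest-labelled available neighbour that still permits 5 edges overall, or leave it unmatched if none does
lex-smallest matching: {3-5, 4-7, 6-0, 9-8, 11-1}

Lex-smallest maximum matching: {(3,5), (4,7), (6,0), (9,8), (11,1)}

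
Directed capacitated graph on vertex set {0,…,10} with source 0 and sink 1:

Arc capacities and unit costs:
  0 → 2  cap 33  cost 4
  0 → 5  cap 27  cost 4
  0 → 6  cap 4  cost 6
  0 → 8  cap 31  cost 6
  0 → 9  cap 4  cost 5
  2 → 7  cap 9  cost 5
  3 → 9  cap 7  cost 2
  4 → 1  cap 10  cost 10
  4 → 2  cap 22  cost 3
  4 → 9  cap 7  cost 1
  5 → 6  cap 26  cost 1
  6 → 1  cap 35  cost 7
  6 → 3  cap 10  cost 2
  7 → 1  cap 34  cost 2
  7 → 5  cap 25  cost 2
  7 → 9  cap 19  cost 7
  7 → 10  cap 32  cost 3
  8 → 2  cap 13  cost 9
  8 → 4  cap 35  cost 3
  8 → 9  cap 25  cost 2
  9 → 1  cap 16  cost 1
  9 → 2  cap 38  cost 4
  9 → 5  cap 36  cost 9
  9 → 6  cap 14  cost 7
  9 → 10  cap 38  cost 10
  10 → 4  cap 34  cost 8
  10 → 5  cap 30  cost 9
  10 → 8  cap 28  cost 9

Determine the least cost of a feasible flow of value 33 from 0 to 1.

shortest-cost path #1: 0→9→1 push 4 @ unit cost 6 (adds 24)
shortest-cost path #2: 0→8→9→1 push 12 @ unit cost 9 (adds 108)
shortest-cost path #3: 0→2→7→1 push 9 @ unit cost 11 (adds 99)
shortest-cost path #4: 0→5→6→1 push 8 @ unit cost 12 (adds 96)
total cost = 327

Minimum cost for 33 units: 327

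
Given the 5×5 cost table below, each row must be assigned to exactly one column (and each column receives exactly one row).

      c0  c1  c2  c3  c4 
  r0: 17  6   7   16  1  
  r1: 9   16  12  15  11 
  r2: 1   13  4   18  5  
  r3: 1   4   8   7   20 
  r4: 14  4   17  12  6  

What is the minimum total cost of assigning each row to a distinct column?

one of 3 optimal assignments: row0→col4 (cost 1), row1→col0 (cost 9), row2→col2 (cost 4), row3→col3 (cost 7), row4→col1 (cost 4)
total = 1 + 9 + 4 + 7 + 4 = 25

Minimum assignment cost: 25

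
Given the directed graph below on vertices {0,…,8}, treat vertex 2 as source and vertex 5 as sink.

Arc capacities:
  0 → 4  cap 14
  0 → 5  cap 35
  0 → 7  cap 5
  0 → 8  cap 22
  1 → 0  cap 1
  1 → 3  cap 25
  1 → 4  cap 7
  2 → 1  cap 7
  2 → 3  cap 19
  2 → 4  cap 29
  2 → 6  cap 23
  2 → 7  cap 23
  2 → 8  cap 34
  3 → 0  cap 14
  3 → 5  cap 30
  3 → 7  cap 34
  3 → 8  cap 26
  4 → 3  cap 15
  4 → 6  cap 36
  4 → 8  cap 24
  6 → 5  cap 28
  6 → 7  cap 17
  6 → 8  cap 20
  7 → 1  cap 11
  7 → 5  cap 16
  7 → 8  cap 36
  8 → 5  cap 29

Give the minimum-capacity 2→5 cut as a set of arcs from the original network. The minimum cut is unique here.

Min-cut arcs: {(1,0), (3,0), (3,5), (6,5), (7,5), (8,5)} (total capacity 118)

augment #1: 2→3→5 push 19
augment #2: 2→6→5 push 23
augment #3: 2→7→5 push 16
augment #4: 2→8→5 push 29
augment #5: 2→1→0→5 push 1
augment #6: 2→1→3→5 push 6
augment #7: 2→4→3→5 push 5
augment #8: 2→4→6→5 push 5
augment #9: 2→4→3→0→5 push 10
augment #10: 2→7→1→3→0→5 push 4
max flow = 118; residual-reachable set from 2 gives S-side
cut edges (S→T): {(1,0), (3,0), (3,5), (6,5), (7,5), (8,5)} total cap 118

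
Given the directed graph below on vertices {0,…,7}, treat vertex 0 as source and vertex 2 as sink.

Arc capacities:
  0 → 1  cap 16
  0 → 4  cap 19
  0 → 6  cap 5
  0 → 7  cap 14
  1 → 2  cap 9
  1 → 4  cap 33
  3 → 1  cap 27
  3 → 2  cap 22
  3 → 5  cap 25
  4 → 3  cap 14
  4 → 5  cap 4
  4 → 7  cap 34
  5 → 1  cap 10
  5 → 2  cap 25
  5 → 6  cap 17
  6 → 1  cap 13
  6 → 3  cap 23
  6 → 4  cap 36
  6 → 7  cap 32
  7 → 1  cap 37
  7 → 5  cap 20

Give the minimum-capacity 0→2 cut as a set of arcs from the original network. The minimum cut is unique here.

augment #1: 0→1→2 push 9
augment #2: 0→4→3→2 push 14
augment #3: 0→4→5→2 push 4
augment #4: 0→6→3→2 push 5
augment #5: 0→7→5→2 push 14
augment #6: 0→4→7→5→2 push 1
augment #7: 0→1→4→7→5→2 push 5
max flow = 52; residual-reachable set from 0 gives S-side
cut edges (S→T): {(0,6), (1,2), (4,3), (4,5), (7,5)} total cap 52

Min-cut arcs: {(0,6), (1,2), (4,3), (4,5), (7,5)} (total capacity 52)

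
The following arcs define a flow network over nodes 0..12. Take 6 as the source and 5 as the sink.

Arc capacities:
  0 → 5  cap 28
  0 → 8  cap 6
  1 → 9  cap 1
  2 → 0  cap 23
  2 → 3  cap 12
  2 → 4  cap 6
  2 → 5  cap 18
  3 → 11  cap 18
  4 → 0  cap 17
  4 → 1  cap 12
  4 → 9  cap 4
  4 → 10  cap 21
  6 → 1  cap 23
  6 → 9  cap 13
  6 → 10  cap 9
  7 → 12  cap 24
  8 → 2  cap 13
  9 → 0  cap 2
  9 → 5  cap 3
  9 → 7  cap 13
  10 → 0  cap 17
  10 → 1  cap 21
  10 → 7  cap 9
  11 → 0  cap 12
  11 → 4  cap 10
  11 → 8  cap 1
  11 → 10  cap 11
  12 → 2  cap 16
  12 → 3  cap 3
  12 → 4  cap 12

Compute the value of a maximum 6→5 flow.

augment #1: 6→9→5 bottleneck 3, total now 3
augment #2: 6→9→0→5 bottleneck 2, total now 5
augment #3: 6→10→0→5 bottleneck 9, total now 14
augment #4: 6→9→7→12→2→5 bottleneck 8, total now 22
augment #5: 6→1→9→7→12→2→5 bottleneck 1, total now 23

Maximum flow value: 23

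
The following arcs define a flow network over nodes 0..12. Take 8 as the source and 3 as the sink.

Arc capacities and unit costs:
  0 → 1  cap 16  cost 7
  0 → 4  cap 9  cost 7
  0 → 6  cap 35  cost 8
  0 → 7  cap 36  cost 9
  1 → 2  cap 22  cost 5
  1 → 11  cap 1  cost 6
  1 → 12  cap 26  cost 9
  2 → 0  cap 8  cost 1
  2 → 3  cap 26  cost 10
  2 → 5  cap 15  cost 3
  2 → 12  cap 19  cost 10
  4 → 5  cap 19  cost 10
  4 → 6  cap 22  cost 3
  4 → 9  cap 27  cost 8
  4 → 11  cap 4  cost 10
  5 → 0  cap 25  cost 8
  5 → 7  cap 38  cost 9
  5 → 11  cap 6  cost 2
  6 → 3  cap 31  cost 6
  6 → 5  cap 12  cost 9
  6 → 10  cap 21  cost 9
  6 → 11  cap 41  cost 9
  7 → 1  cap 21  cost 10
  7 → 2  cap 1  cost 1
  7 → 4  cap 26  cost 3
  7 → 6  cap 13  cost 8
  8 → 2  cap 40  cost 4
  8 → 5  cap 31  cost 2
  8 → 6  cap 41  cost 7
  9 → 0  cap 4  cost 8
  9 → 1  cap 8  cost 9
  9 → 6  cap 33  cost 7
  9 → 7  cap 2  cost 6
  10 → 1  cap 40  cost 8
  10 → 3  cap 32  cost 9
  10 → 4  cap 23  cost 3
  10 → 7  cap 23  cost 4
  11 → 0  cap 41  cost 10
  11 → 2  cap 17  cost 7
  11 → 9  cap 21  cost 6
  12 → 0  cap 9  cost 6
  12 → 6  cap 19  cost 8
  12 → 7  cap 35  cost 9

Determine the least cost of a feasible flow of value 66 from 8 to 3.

shortest-cost path #1: 8→6→3 push 31 @ unit cost 13 (adds 403)
shortest-cost path #2: 8→2→3 push 26 @ unit cost 14 (adds 364)
shortest-cost path #3: 8→6→10→3 push 9 @ unit cost 25 (adds 225)
total cost = 992

Minimum cost for 66 units: 992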